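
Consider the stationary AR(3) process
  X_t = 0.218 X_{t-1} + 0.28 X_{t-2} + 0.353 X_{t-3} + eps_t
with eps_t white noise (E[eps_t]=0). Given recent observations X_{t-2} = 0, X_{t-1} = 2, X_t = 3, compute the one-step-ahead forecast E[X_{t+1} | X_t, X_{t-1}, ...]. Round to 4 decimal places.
E[X_{t+1} \mid \mathcal F_t] = 1.2140

For an AR(p) model X_t = c + sum_i phi_i X_{t-i} + eps_t, the
one-step-ahead conditional mean is
  E[X_{t+1} | X_t, ...] = c + sum_i phi_i X_{t+1-i}.
Substitute known values:
  E[X_{t+1} | ...] = (0.218) * (3) + (0.28) * (2) + (0.353) * (0)
                   = 1.2140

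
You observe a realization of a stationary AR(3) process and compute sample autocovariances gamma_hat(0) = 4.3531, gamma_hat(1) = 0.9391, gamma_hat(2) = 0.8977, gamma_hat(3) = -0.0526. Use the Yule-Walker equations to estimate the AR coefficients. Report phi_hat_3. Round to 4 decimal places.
\hat\phi_{3} = -0.0920

The Yule-Walker equations for an AR(p) process read, in matrix form,
  Gamma_p phi = r_p,   with   (Gamma_p)_{ij} = gamma(|i - j|),
                       (r_p)_i = gamma(i),   i,j = 1..p.
Substitute the sample gammas (Toeplitz matrix and right-hand side of size 3):
  Gamma_p = [[4.3531, 0.9391, 0.8977], [0.9391, 4.3531, 0.9391], [0.8977, 0.9391, 4.3531]]
  r_p     = [0.9391, 0.8977, -0.0526]
Written out (R1..R3):
  (R1) 4.3531 phi_1 + 0.9391 phi_2 + 0.8977 phi_3 = 0.9391
  (R2) 0.9391 phi_1 + 4.3531 phi_2 + 0.9391 phi_3 = 0.8977
  (R3) 0.8977 phi_1 + 0.9391 phi_2 + 4.3531 phi_3 = -0.0526
Gaussian elimination:
  R2 <- R2 - (0.9391/4.3531) R1 = R2 - (0.215731) R1:  4.150507 phi_2 + 0.745438 phi_3 = 0.695107
  R3 <- R3 - (0.8977/4.3531) R1 = R3 - (0.206221) R1:  0.745438 phi_2 + 4.167976 phi_3 = -0.246262
  R3 <- R3 - (0.745438/4.150507) R2 = R3 - (0.179602) R2:  4.034094 phi_3 = -0.371104
Back-substitution:
  phi_hat_3 = -0.371104 / 4.034094 = -0.091992
  phi_hat_2 = (0.695107 - (0.745438)(-0.091992)) / 4.150507 = 0.183997
  phi_hat_1 = (0.9391 - (0.9391)(0.183997) - (0.8977)(-0.091992)) / 4.3531 = 0.195008
So phi_hat = [0.1950, 0.1840, -0.0920].
Therefore phi_hat_3 = -0.0920.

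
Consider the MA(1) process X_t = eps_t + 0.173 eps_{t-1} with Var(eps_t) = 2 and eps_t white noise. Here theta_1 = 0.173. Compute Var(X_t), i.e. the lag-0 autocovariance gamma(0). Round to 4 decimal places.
\gamma(0) = 2.0599

For an MA(q) process X_t = eps_t + sum_i theta_i eps_{t-i} with
Var(eps_t) = sigma^2, the variance is
  gamma(0) = sigma^2 * (1 + sum_i theta_i^2).
  sum_i theta_i^2 = (0.173)^2 = 0.029929.
  gamma(0) = 2 * (1 + 0.029929) = 2 * 1.029929 = 2.059858, which rounds to 2.0599.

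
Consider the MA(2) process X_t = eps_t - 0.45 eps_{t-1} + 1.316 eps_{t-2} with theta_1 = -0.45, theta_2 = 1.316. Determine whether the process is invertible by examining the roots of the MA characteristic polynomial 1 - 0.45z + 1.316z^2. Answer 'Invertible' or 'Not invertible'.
\text{Not invertible}

The MA(q) characteristic polynomial is P(z) = 1 - 0.45z + 1.316z^2.
Invertibility requires all roots to lie outside the unit circle, i.e. |z| > 1 for every root.
Set 1 + (-0.45) z + (1.316) z^2 = 0, i.e. a z^2 + b z + c = 0 with a = 1.316, b = -0.45, c = 1.
Discriminant D = b^2 - 4ac = (-0.45)^2 - 4*(1.316)*1 = 0.2025 - (5.264) = -5.0615.
D < 0, so the roots are the complex-conjugate pair z = (-b +/- i sqrt(-D)) / (2a) = 0.171 +/- 0.8548i.
For a conjugate pair |z|^2 = z * conj(z) = (product of roots) = c/a = 1/(1.316) = 0.759878, so |z| = sqrt(0.759878) = 0.8717 for both roots.
Moduli of all roots: 0.8717, 0.8717.
All moduli strictly greater than 1? No.
Verdict: Not invertible.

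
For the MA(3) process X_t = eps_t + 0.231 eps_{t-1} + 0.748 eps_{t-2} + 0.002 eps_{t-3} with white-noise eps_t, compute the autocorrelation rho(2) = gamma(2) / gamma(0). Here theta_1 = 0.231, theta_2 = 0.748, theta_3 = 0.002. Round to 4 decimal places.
\rho(2) = 0.4641

For an MA(q) process with theta_0 = 1, the autocovariance is
  gamma(k) = sigma^2 * sum_{i=0..q-k} theta_i * theta_{i+k},
and rho(k) = gamma(k) / gamma(0). Sigma^2 cancels.
  numerator   = (1)*(0.748) + (0.231)*(0.002) = 0.748462.
  denominator = (1)^2 + (0.231)^2 + (0.748)^2 + (0.002)^2 = 1.612869.
  rho(2) = 0.748462 / 1.612869 = 0.4641.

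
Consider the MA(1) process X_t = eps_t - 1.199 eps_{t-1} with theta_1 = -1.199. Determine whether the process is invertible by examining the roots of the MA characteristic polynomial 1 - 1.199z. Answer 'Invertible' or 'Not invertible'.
\text{Not invertible}

The MA(q) characteristic polynomial is P(z) = 1 - 1.199z.
Invertibility requires all roots to lie outside the unit circle, i.e. |z| > 1 for every root.
This is linear in z: 1 + (-1.199) z = 0  =>  z = -1/(-1.199) = 0.834028,  |z| = 0.834028.
Moduli of all roots: 0.8340.
All moduli strictly greater than 1? No.
Verdict: Not invertible.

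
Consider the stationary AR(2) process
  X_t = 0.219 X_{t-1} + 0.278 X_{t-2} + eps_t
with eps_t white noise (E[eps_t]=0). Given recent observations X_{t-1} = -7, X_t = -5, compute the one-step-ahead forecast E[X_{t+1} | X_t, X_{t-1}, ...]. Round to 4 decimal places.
E[X_{t+1} \mid \mathcal F_t] = -3.0410

For an AR(p) model X_t = c + sum_i phi_i X_{t-i} + eps_t, the
one-step-ahead conditional mean is
  E[X_{t+1} | X_t, ...] = c + sum_i phi_i X_{t+1-i}.
Substitute known values:
  E[X_{t+1} | ...] = (0.219) * (-5) + (0.278) * (-7)
                   = -3.0410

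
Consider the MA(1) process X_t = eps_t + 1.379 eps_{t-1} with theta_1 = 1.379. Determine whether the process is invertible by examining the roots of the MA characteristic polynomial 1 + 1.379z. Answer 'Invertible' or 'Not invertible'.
\text{Not invertible}

The MA(q) characteristic polynomial is P(z) = 1 + 1.379z.
Invertibility requires all roots to lie outside the unit circle, i.e. |z| > 1 for every root.
This is linear in z: 1 + (1.379) z = 0  =>  z = -1/(1.379) = -0.725163,  |z| = 0.725163.
Moduli of all roots: 0.7252.
All moduli strictly greater than 1? No.
Verdict: Not invertible.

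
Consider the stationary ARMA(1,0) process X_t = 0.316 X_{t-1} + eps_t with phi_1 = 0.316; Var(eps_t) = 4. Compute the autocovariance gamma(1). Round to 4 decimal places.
\gamma(1) = 1.4042

Multiply the model equation by X_{t-k} and take expectations. With theta_0 = psi_0 = 1 and psi_j the MA(infinity) weights, this gives
  gamma(k) - sum_i phi_i gamma(k-i) = c_k,
  c_k = sigma^2 * sum_{j=k..q} theta_j psi_{j-k}   (c_k = 0 for k > q),
using gamma(-m) = gamma(m).
Pure AR (q = 0): c_0 = sigma^2 = 4, c_k = 0 for k >= 1.
Equations for k = 0 and k = 1 (AR order 1):
  gamma(0) = phi_1 gamma(1) + c_0
  gamma(1) = phi_1 gamma(0) + c_1
Substituting the second into the first: gamma(0) (1 - phi_1^2) = c_0 + phi_1 c_1, so
  gamma(0) = c_0 / (1 - phi_1^2) = 4 / (1 - (0.316)^2) = 4 / 0.900144 = 4.443733.
  gamma(1) = phi_1 gamma(0) = (0.316)(4.443733) = 1.40422.
Therefore gamma(1) = 1.4042 (to 4 decimal places).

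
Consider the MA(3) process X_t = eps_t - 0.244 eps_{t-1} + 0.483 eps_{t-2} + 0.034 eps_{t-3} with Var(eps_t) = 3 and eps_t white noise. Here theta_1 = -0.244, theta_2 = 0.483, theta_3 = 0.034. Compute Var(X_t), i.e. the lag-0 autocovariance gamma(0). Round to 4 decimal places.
\gamma(0) = 3.8819

For an MA(q) process X_t = eps_t + sum_i theta_i eps_{t-i} with
Var(eps_t) = sigma^2, the variance is
  gamma(0) = sigma^2 * (1 + sum_i theta_i^2).
  sum_i theta_i^2 = (-0.244)^2 + (0.483)^2 + (0.034)^2 = 0.059536 + 0.233289 + 0.001156 = 0.293981.
  gamma(0) = 3 * (1 + 0.293981) = 3 * 1.293981 = 3.881943, which rounds to 3.8819.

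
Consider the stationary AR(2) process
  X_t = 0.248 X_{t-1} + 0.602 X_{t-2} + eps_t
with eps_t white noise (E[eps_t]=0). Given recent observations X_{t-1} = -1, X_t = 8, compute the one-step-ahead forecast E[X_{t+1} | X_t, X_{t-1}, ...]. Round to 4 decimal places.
E[X_{t+1} \mid \mathcal F_t] = 1.3820

For an AR(p) model X_t = c + sum_i phi_i X_{t-i} + eps_t, the
one-step-ahead conditional mean is
  E[X_{t+1} | X_t, ...] = c + sum_i phi_i X_{t+1-i}.
Substitute known values:
  E[X_{t+1} | ...] = (0.248) * (8) + (0.602) * (-1)
                   = 1.3820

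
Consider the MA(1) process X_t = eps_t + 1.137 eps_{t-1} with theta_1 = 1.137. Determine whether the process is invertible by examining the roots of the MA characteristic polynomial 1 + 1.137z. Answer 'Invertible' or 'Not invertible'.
\text{Not invertible}

The MA(q) characteristic polynomial is P(z) = 1 + 1.137z.
Invertibility requires all roots to lie outside the unit circle, i.e. |z| > 1 for every root.
This is linear in z: 1 + (1.137) z = 0  =>  z = -1/(1.137) = -0.879507,  |z| = 0.879507.
Moduli of all roots: 0.8795.
All moduli strictly greater than 1? No.
Verdict: Not invertible.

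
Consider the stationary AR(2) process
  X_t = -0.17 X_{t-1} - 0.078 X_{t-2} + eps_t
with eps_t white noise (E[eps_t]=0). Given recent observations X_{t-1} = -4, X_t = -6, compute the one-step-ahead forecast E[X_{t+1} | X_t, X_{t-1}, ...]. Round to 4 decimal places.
E[X_{t+1} \mid \mathcal F_t] = 1.3320

For an AR(p) model X_t = c + sum_i phi_i X_{t-i} + eps_t, the
one-step-ahead conditional mean is
  E[X_{t+1} | X_t, ...] = c + sum_i phi_i X_{t+1-i}.
Substitute known values:
  E[X_{t+1} | ...] = (-0.17) * (-6) + (-0.078) * (-4)
                   = 1.3320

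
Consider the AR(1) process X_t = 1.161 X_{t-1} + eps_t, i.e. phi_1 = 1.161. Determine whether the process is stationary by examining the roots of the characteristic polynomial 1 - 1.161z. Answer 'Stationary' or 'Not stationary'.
\text{Not stationary}

The AR(p) characteristic polynomial is P(z) = 1 - 1.161z.
Stationarity requires all roots to lie outside the unit circle, i.e. |z| > 1 for every root.
This is linear in z: 1 + (-1.161) z = 0  =>  z = -1/(-1.161) = 0.861326,  |z| = 0.861326.
Moduli of all roots: 0.8613.
All moduli strictly greater than 1? No.
Verdict: Not stationary.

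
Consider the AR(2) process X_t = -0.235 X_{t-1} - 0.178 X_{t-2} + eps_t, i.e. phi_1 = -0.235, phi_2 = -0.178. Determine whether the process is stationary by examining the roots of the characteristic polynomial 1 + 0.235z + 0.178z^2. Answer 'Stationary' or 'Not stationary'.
\text{Stationary}

The AR(p) characteristic polynomial is P(z) = 1 + 0.235z + 0.178z^2.
Stationarity requires all roots to lie outside the unit circle, i.e. |z| > 1 for every root.
Set 1 + (0.235) z + (0.178) z^2 = 0, i.e. a z^2 + b z + c = 0 with a = 0.178, b = 0.235, c = 1.
Discriminant D = b^2 - 4ac = (0.235)^2 - 4*(0.178)*1 = 0.055225 - (0.712) = -0.656775.
D < 0, so the roots are the complex-conjugate pair z = (-b +/- i sqrt(-D)) / (2a) = -0.6601 +/- 2.2765i.
For a conjugate pair |z|^2 = z * conj(z) = (product of roots) = c/a = 1/(0.178) = 5.617978, so |z| = sqrt(5.617978) = 2.3702 for both roots.
Moduli of all roots: 2.3702, 2.3702.
All moduli strictly greater than 1? Yes.
Verdict: Stationary.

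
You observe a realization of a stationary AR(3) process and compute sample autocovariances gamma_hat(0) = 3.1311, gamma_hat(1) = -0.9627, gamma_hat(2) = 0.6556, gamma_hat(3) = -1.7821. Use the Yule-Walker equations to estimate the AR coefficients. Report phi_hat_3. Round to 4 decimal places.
\hat\phi_{3} = -0.5320

The Yule-Walker equations for an AR(p) process read, in matrix form,
  Gamma_p phi = r_p,   with   (Gamma_p)_{ij} = gamma(|i - j|),
                       (r_p)_i = gamma(i),   i,j = 1..p.
Substitute the sample gammas (Toeplitz matrix and right-hand side of size 3):
  Gamma_p = [[3.1311, -0.9627, 0.6556], [-0.9627, 3.1311, -0.9627], [0.6556, -0.9627, 3.1311]]
  r_p     = [-0.9627, 0.6556, -1.7821]
Written out (R1..R3):
  (R1) 3.1311 phi_1 - 0.9627 phi_2 + 0.6556 phi_3 = -0.9627
  (R2) -0.9627 phi_1 + 3.1311 phi_2 - 0.9627 phi_3 = 0.6556
  (R3) 0.6556 phi_1 - 0.9627 phi_2 + 3.1311 phi_3 = -1.7821
Gaussian elimination:
  R2 <- R2 - (-0.9627/3.1311) R1 = R2 - (-0.307464) R1:  2.835105 phi_2 - 0.761127 phi_3 = 0.359605
  R3 <- R3 - (0.6556/3.1311) R1 = R3 - (0.209383) R1:  -0.761127 phi_2 + 2.993828 phi_3 = -1.580527
  R3 <- R3 - (-0.761127/2.835105) R2 = R3 - (-0.268465) R2:  2.789492 phi_3 = -1.483985
Back-substitution:
  phi_hat_3 = -1.483985 / 2.789492 = -0.531991
  phi_hat_2 = (0.359605 - (-0.761127)(-0.531991)) / 2.835105 = -0.015981
  phi_hat_1 = (-0.9627 - (-0.9627)(-0.015981) - (0.6556)(-0.531991)) / 3.1311 = -0.200987
So phi_hat = [-0.2010, -0.0160, -0.5320].
Therefore phi_hat_3 = -0.5320.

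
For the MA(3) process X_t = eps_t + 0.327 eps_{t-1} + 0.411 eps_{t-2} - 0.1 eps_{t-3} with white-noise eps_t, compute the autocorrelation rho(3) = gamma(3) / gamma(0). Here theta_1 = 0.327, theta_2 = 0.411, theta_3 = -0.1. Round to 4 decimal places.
\rho(3) = -0.0778

For an MA(q) process with theta_0 = 1, the autocovariance is
  gamma(k) = sigma^2 * sum_{i=0..q-k} theta_i * theta_{i+k},
and rho(k) = gamma(k) / gamma(0). Sigma^2 cancels.
  numerator   = (1)*(-0.1) = -0.1.
  denominator = (1)^2 + (0.327)^2 + (0.411)^2 + (-0.1)^2 = 1.28585.
  rho(3) = -0.1 / 1.28585 = -0.0778.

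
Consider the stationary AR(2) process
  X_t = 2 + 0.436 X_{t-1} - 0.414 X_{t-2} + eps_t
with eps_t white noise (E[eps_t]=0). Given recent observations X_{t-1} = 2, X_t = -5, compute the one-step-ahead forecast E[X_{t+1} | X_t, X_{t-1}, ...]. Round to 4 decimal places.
E[X_{t+1} \mid \mathcal F_t] = -1.0080

For an AR(p) model X_t = c + sum_i phi_i X_{t-i} + eps_t, the
one-step-ahead conditional mean is
  E[X_{t+1} | X_t, ...] = c + sum_i phi_i X_{t+1-i}.
Substitute known values:
  E[X_{t+1} | ...] = 2 + (0.436) * (-5) + (-0.414) * (2)
                   = -1.0080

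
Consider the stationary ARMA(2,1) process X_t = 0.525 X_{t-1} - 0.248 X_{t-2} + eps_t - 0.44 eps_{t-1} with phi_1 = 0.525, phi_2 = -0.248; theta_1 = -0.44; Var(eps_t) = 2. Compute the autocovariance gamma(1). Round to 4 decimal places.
\gamma(1) = 0.1918

Multiply the model equation by X_{t-k} and take expectations. With theta_0 = psi_0 = 1 and psi_j the MA(infinity) weights, this gives
  gamma(k) - sum_i phi_i gamma(k-i) = c_k,
  c_k = sigma^2 * sum_{j=k..q} theta_j psi_{j-k}   (c_k = 0 for k > q),
using gamma(-m) = gamma(m).
psi-weights needed (psi_j = theta_j + sum_i phi_i psi_{j-i}):
  psi_1 = theta_1 + phi_1 = -0.44 + (0.525) = 0.085
Right-hand sides:
  c_0 = sigma^2 (1 + theta_1 psi_1) = 2 * (1 + (-0.44)(0.085)) = 2 * 0.9626 = 1.9252
  c_1 = sigma^2 theta_1 = 2 * (-0.44) = -0.88
  c_2 = 0
Equations for k = 0, 1, 2 (AR order 2, c_2 = 0):
  (E0) gamma(0) = phi_1 gamma(1) + phi_2 gamma(2) + c_0
  (E1) gamma(1) = phi_1 gamma(0) + phi_2 gamma(1) + c_1
  (E2) gamma(2) = phi_1 gamma(1) + phi_2 gamma(0)
From (E1): gamma(1) = A gamma(0) + B with
  A = phi_1 / (1 - phi_2) = 0.525 / 1.248 = 0.420673,   B = c_1 / (1 - phi_2) = -0.88 / 1.248 = -0.705128.
Insert (E2) into (E0): gamma(0) (1 - phi_2^2) = phi_1 (1 + phi_2) gamma(1) + c_0.
  phi_1 (1 + phi_2) = (0.525)(0.752) = 0.3948,   1 - phi_2^2 = 0.938496.
Replace gamma(1) by A gamma(0) + B and collect gamma(0):
  gamma(0) [0.938496 - (0.3948)(0.420673)] = (0.3948)(-0.705128) + 1.9252
  gamma(0) * 0.772414 = 1.646815
  gamma(0) = 1.646815 / 0.772414 = 2.132036.
  gamma(1) = A gamma(0) + B = (0.420673)(2.132036) + (-0.705128) = 0.191762.
Therefore gamma(1) = 0.1918 (to 4 decimal places).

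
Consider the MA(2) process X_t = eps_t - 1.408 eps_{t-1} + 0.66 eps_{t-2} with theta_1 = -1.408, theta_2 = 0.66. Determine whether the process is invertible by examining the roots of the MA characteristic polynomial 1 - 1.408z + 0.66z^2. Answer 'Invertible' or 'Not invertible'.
\text{Invertible}

The MA(q) characteristic polynomial is P(z) = 1 - 1.408z + 0.66z^2.
Invertibility requires all roots to lie outside the unit circle, i.e. |z| > 1 for every root.
Set 1 + (-1.408) z + (0.66) z^2 = 0, i.e. a z^2 + b z + c = 0 with a = 0.66, b = -1.408, c = 1.
Discriminant D = b^2 - 4ac = (-1.408)^2 - 4*(0.66)*1 = 1.982464 - (2.64) = -0.657536.
D < 0, so the roots are the complex-conjugate pair z = (-b +/- i sqrt(-D)) / (2a) = 1.0667 +/- 0.6143i.
For a conjugate pair |z|^2 = z * conj(z) = (product of roots) = c/a = 1/(0.66) = 1.515152, so |z| = sqrt(1.515152) = 1.2309 for both roots.
Moduli of all roots: 1.2309, 1.2309.
All moduli strictly greater than 1? Yes.
Verdict: Invertible.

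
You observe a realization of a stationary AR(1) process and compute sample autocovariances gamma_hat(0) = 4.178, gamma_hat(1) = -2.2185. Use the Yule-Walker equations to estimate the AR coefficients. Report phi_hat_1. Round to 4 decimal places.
\hat\phi_{1} = -0.5310

The Yule-Walker equations for an AR(p) process read, in matrix form,
  Gamma_p phi = r_p,   with   (Gamma_p)_{ij} = gamma(|i - j|),
                       (r_p)_i = gamma(i),   i,j = 1..p.
Substitute the sample gammas (Toeplitz matrix and right-hand side of size 1):
  Gamma_p = [[4.178]]
  r_p     = [-2.2185]
With p = 1 this is the single equation gamma(0) phi_1 = gamma(1):
  phi_hat_1 = gamma(1) / gamma(0) = -2.2185 / 4.178 = -0.5310.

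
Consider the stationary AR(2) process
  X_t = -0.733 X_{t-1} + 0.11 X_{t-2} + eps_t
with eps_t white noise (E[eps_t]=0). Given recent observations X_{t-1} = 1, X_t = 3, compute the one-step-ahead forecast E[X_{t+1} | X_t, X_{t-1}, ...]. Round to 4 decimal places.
E[X_{t+1} \mid \mathcal F_t] = -2.0890

For an AR(p) model X_t = c + sum_i phi_i X_{t-i} + eps_t, the
one-step-ahead conditional mean is
  E[X_{t+1} | X_t, ...] = c + sum_i phi_i X_{t+1-i}.
Substitute known values:
  E[X_{t+1} | ...] = (-0.733) * (3) + (0.11) * (1)
                   = -2.0890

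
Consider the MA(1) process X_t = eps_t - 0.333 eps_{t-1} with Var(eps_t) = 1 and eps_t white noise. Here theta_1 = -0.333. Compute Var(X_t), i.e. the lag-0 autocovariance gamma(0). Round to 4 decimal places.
\gamma(0) = 1.1109

For an MA(q) process X_t = eps_t + sum_i theta_i eps_{t-i} with
Var(eps_t) = sigma^2, the variance is
  gamma(0) = sigma^2 * (1 + sum_i theta_i^2).
  sum_i theta_i^2 = (-0.333)^2 = 0.110889.
  gamma(0) = 1 * (1 + 0.110889) = 1 * 1.110889 = 1.110889, which rounds to 1.1109.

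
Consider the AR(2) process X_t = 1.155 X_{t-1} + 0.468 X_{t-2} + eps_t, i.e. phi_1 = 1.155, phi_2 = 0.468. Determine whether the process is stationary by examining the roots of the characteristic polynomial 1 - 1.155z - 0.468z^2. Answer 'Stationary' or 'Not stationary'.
\text{Not stationary}

The AR(p) characteristic polynomial is P(z) = 1 - 1.155z - 0.468z^2.
Stationarity requires all roots to lie outside the unit circle, i.e. |z| > 1 for every root.
Set 1 + (-1.155) z + (-0.468) z^2 = 0, i.e. a z^2 + b z + c = 0 with a = -0.468, b = -1.155, c = 1.
Discriminant D = b^2 - 4ac = (-1.155)^2 - 4*(-0.468)*1 = 1.334025 - (-1.872) = 3.206025.
D >= 0, so the roots are real: z = (-b +/- sqrt(D)) / (2a) = (1.155 +/- 1.790538) / (-0.936).
  z_1 = (1.155 + 1.790538) / (-0.936) = -3.1469,   |z_1| = 3.1469.
  z_2 = (1.155 - 1.790538) / (-0.936) = 0.679,   |z_2| = 0.679.
Moduli of all roots: 3.1469, 0.6790.
All moduli strictly greater than 1? No.
Verdict: Not stationary.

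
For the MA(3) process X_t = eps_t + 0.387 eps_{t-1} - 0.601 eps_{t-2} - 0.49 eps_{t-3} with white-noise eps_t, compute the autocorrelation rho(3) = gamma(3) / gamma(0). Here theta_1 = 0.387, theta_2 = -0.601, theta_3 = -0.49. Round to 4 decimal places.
\rho(3) = -0.2798

For an MA(q) process with theta_0 = 1, the autocovariance is
  gamma(k) = sigma^2 * sum_{i=0..q-k} theta_i * theta_{i+k},
and rho(k) = gamma(k) / gamma(0). Sigma^2 cancels.
  numerator   = (1)*(-0.49) = -0.49.
  denominator = (1)^2 + (0.387)^2 + (-0.601)^2 + (-0.49)^2 = 1.75107.
  rho(3) = -0.49 / 1.75107 = -0.2798.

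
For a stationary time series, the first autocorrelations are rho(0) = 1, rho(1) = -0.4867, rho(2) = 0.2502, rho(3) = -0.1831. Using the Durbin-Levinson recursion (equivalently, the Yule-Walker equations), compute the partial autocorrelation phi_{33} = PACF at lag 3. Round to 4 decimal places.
\phi_{33} = -0.0720

The PACF at lag k is phi_{kk}, the last component of the solution
to the Yule-Walker system G_k phi = r_k where
  (G_k)_{ij} = rho(|i - j|), (r_k)_i = rho(i), i,j = 1..k.
Equivalently, Durbin-Levinson gives phi_{kk} iteratively:
  phi_{11} = rho(1)
  phi_{kk} = [rho(k) - sum_{j=1..k-1} phi_{k-1,j} rho(k-j)]
            / [1 - sum_{j=1..k-1} phi_{k-1,j} rho(j)],
  phi_{k,j} = phi_{k-1,j} - phi_{kk} phi_{k-1,k-j},  j = 1..k-1.
Step k = 1:
  phi_11 = rho(1) = -0.4867.
Step k = 2:
  phi_22 = [rho(2) - phi_11 rho(1)] / [1 - phi_11 rho(1)] = [0.2502 - (-0.4867)(-0.4867)] / [1 - (-0.4867)(-0.4867)]
         = 0.01332311 / 0.76312311 = 0.017459.
  Update: phi_21 = phi_11 - phi_22 phi_11 = -0.4867 - (0.017459)(-0.4867) = -0.478203.
Step k = 3:
  phi_33 = [rho(3) - phi_21 rho(2) - phi_22 rho(1)] / [1 - phi_21 rho(1) - phi_22 rho(2)]
    numerator   = -0.1831 - (-0.478203)(0.2502) - (0.017459)(-0.4867) = -0.05495651
    denominator = 1 - (-0.478203)(-0.4867) - (0.017459)(0.2502) = 0.76289051
  phi_33 = -0.05495651 / 0.76289051 = -0.072.
Therefore phi_{33} = -0.0720.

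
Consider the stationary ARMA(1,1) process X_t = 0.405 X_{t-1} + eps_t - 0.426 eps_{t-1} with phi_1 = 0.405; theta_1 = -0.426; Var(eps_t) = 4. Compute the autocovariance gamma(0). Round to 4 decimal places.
\gamma(0) = 4.0021

Multiply the model equation by X_{t-k} and take expectations. With theta_0 = psi_0 = 1 and psi_j the MA(infinity) weights, this gives
  gamma(k) - sum_i phi_i gamma(k-i) = c_k,
  c_k = sigma^2 * sum_{j=k..q} theta_j psi_{j-k}   (c_k = 0 for k > q),
using gamma(-m) = gamma(m).
psi-weights needed (psi_j = theta_j + sum_i phi_i psi_{j-i}):
  psi_1 = theta_1 + phi_1 = -0.426 + (0.405) = -0.021
Right-hand sides:
  c_0 = sigma^2 (1 + theta_1 psi_1) = 4 * (1 + (-0.426)(-0.021)) = 4 * 1.008946 = 4.035784
  c_1 = sigma^2 theta_1 = 4 * (-0.426) = -1.704
  c_2 = 0
Equations for k = 0 and k = 1 (AR order 1):
  gamma(0) = phi_1 gamma(1) + c_0
  gamma(1) = phi_1 gamma(0) + c_1
Substituting the second into the first: gamma(0) (1 - phi_1^2) = c_0 + phi_1 c_1, so
  gamma(0) = (c_0 + phi_1 c_1) / (1 - phi_1^2) = (4.035784 + (0.405)(-1.704)) / (1 - (0.405)^2) = 3.345664 / 0.835975 = 4.00211.
Therefore gamma(0) = 4.0021 (to 4 decimal places).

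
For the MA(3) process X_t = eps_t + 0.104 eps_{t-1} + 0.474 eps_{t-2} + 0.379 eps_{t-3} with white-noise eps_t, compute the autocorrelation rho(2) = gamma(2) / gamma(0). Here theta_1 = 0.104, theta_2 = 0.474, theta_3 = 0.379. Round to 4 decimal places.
\rho(2) = 0.3723

For an MA(q) process with theta_0 = 1, the autocovariance is
  gamma(k) = sigma^2 * sum_{i=0..q-k} theta_i * theta_{i+k},
and rho(k) = gamma(k) / gamma(0). Sigma^2 cancels.
  numerator   = (1)*(0.474) + (0.104)*(0.379) = 0.513416.
  denominator = (1)^2 + (0.104)^2 + (0.474)^2 + (0.379)^2 = 1.379133.
  rho(2) = 0.513416 / 1.379133 = 0.3723.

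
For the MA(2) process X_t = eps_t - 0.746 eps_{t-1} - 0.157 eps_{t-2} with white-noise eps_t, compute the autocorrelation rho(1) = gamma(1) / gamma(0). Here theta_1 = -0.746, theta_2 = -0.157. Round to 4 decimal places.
\rho(1) = -0.3977

For an MA(q) process with theta_0 = 1, the autocovariance is
  gamma(k) = sigma^2 * sum_{i=0..q-k} theta_i * theta_{i+k},
and rho(k) = gamma(k) / gamma(0). Sigma^2 cancels.
  numerator   = (1)*(-0.746) + (-0.746)*(-0.157) = -0.628878.
  denominator = (1)^2 + (-0.746)^2 + (-0.157)^2 = 1.581165.
  rho(1) = -0.628878 / 1.581165 = -0.3977.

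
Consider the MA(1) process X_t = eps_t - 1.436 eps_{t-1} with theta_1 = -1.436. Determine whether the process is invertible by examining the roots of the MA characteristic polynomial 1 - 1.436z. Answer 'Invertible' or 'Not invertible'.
\text{Not invertible}

The MA(q) characteristic polynomial is P(z) = 1 - 1.436z.
Invertibility requires all roots to lie outside the unit circle, i.e. |z| > 1 for every root.
This is linear in z: 1 + (-1.436) z = 0  =>  z = -1/(-1.436) = 0.696379,  |z| = 0.696379.
Moduli of all roots: 0.6964.
All moduli strictly greater than 1? No.
Verdict: Not invertible.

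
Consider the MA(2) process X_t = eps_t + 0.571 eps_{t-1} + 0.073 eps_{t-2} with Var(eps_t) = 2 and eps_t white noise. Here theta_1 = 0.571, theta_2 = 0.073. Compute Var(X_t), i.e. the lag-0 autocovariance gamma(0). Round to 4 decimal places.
\gamma(0) = 2.6627

For an MA(q) process X_t = eps_t + sum_i theta_i eps_{t-i} with
Var(eps_t) = sigma^2, the variance is
  gamma(0) = sigma^2 * (1 + sum_i theta_i^2).
  sum_i theta_i^2 = (0.571)^2 + (0.073)^2 = 0.326041 + 0.005329 = 0.33137.
  gamma(0) = 2 * (1 + 0.33137) = 2 * 1.33137 = 2.66274, which rounds to 2.6627.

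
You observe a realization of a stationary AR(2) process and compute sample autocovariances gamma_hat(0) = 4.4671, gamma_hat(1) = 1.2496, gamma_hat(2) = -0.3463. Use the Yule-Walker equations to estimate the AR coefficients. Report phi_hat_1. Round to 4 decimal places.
\hat\phi_{1} = 0.3270

The Yule-Walker equations for an AR(p) process read, in matrix form,
  Gamma_p phi = r_p,   with   (Gamma_p)_{ij} = gamma(|i - j|),
                       (r_p)_i = gamma(i),   i,j = 1..p.
Substitute the sample gammas (Toeplitz matrix and right-hand side of size 2):
  Gamma_p = [[4.4671, 1.2496], [1.2496, 4.4671]]
  r_p     = [1.2496, -0.3463]
Written out:
  4.4671 phi_1 + 1.2496 phi_2 = 1.2496
  1.2496 phi_1 + 4.4671 phi_2 = -0.3463
Solve by Cramer's rule:
  det = gamma(0)^2 - gamma(1)^2 = (4.4671)^2 - (1.2496)^2 = 19.95498241 - 1.56150016 = 18.39348225
  phi_hat_1 = [gamma(1) gamma(0) - gamma(1) gamma(2)] / det = [(1.2496)(4.4671) - (1.2496)(-0.3463)] / 18.39348225 = 6.01482464 / 18.39348225 = 0.327
  phi_hat_2 = [gamma(0) gamma(2) - gamma(1)^2] / det = [(4.4671)(-0.3463) - (1.2496)^2] / 18.39348225 = -3.10845689 / 18.39348225 = -0.169
So phi_hat = [0.3270, -0.1690].
Therefore phi_hat_1 = 0.3270.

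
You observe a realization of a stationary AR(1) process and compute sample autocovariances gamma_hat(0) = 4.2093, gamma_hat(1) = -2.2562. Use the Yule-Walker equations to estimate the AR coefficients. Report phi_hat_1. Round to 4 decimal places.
\hat\phi_{1} = -0.5360

The Yule-Walker equations for an AR(p) process read, in matrix form,
  Gamma_p phi = r_p,   with   (Gamma_p)_{ij} = gamma(|i - j|),
                       (r_p)_i = gamma(i),   i,j = 1..p.
Substitute the sample gammas (Toeplitz matrix and right-hand side of size 1):
  Gamma_p = [[4.2093]]
  r_p     = [-2.2562]
With p = 1 this is the single equation gamma(0) phi_1 = gamma(1):
  phi_hat_1 = gamma(1) / gamma(0) = -2.2562 / 4.2093 = -0.5360.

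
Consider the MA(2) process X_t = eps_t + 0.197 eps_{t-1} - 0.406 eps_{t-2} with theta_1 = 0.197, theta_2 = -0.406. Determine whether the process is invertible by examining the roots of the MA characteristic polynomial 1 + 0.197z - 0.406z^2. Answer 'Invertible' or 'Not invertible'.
\text{Invertible}

The MA(q) characteristic polynomial is P(z) = 1 + 0.197z - 0.406z^2.
Invertibility requires all roots to lie outside the unit circle, i.e. |z| > 1 for every root.
Set 1 + (0.197) z + (-0.406) z^2 = 0, i.e. a z^2 + b z + c = 0 with a = -0.406, b = 0.197, c = 1.
Discriminant D = b^2 - 4ac = (0.197)^2 - 4*(-0.406)*1 = 0.038809 - (-1.624) = 1.662809.
D >= 0, so the roots are real: z = (-b +/- sqrt(D)) / (2a) = (-0.197 +/- 1.2895) / (-0.812).
  z_1 = (-0.197 + 1.2895) / (-0.812) = -1.3454,   |z_1| = 1.3454.
  z_2 = (-0.197 - 1.2895) / (-0.812) = 1.8307,   |z_2| = 1.8307.
Moduli of all roots: 1.3454, 1.8307.
All moduli strictly greater than 1? Yes.
Verdict: Invertible.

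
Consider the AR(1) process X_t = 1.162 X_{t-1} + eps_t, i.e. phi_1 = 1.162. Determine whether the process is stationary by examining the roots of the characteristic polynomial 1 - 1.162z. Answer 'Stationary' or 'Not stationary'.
\text{Not stationary}

The AR(p) characteristic polynomial is P(z) = 1 - 1.162z.
Stationarity requires all roots to lie outside the unit circle, i.e. |z| > 1 for every root.
This is linear in z: 1 + (-1.162) z = 0  =>  z = -1/(-1.162) = 0.860585,  |z| = 0.860585.
Moduli of all roots: 0.8606.
All moduli strictly greater than 1? No.
Verdict: Not stationary.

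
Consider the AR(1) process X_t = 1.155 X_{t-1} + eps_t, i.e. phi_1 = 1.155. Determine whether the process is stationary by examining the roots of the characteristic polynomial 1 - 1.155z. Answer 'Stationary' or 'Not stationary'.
\text{Not stationary}

The AR(p) characteristic polynomial is P(z) = 1 - 1.155z.
Stationarity requires all roots to lie outside the unit circle, i.e. |z| > 1 for every root.
This is linear in z: 1 + (-1.155) z = 0  =>  z = -1/(-1.155) = 0.865801,  |z| = 0.865801.
Moduli of all roots: 0.8658.
All moduli strictly greater than 1? No.
Verdict: Not stationary.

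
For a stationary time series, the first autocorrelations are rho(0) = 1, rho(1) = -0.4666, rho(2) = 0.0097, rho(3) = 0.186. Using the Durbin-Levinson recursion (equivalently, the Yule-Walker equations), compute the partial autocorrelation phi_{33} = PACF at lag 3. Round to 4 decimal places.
\phi_{33} = 0.0931

The PACF at lag k is phi_{kk}, the last component of the solution
to the Yule-Walker system G_k phi = r_k where
  (G_k)_{ij} = rho(|i - j|), (r_k)_i = rho(i), i,j = 1..k.
Equivalently, Durbin-Levinson gives phi_{kk} iteratively:
  phi_{11} = rho(1)
  phi_{kk} = [rho(k) - sum_{j=1..k-1} phi_{k-1,j} rho(k-j)]
            / [1 - sum_{j=1..k-1} phi_{k-1,j} rho(j)],
  phi_{k,j} = phi_{k-1,j} - phi_{kk} phi_{k-1,k-j},  j = 1..k-1.
Step k = 1:
  phi_11 = rho(1) = -0.4666.
Step k = 2:
  phi_22 = [rho(2) - phi_11 rho(1)] / [1 - phi_11 rho(1)] = [0.0097 - (-0.4666)(-0.4666)] / [1 - (-0.4666)(-0.4666)]
         = -0.20801556 / 0.78228444 = -0.265908.
  Update: phi_21 = phi_11 - phi_22 phi_11 = -0.4666 - (-0.265908)(-0.4666) = -0.590673.
Step k = 3:
  phi_33 = [rho(3) - phi_21 rho(2) - phi_22 rho(1)] / [1 - phi_21 rho(1) - phi_22 rho(2)]
    numerator   = 0.186 - (-0.590673)(0.0097) - (-0.265908)(-0.4666) = 0.06765693
    denominator = 1 - (-0.590673)(-0.4666) - (-0.265908)(0.0097) = 0.72697147
  phi_33 = 0.06765693 / 0.72697147 = 0.0931.
Therefore phi_{33} = 0.0931.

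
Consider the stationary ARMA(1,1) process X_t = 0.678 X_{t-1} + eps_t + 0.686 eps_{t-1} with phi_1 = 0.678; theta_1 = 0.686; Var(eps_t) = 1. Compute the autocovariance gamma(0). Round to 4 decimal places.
\gamma(0) = 4.4433

Multiply the model equation by X_{t-k} and take expectations. With theta_0 = psi_0 = 1 and psi_j the MA(infinity) weights, this gives
  gamma(k) - sum_i phi_i gamma(k-i) = c_k,
  c_k = sigma^2 * sum_{j=k..q} theta_j psi_{j-k}   (c_k = 0 for k > q),
using gamma(-m) = gamma(m).
psi-weights needed (psi_j = theta_j + sum_i phi_i psi_{j-i}):
  psi_1 = theta_1 + phi_1 = 0.686 + (0.678) = 1.364
Right-hand sides:
  c_0 = sigma^2 (1 + theta_1 psi_1) = 1 * (1 + (0.686)(1.364)) = 1 * 1.935704 = 1.935704
  c_1 = sigma^2 theta_1 = 1 * (0.686) = 0.686
  c_2 = 0
Equations for k = 0 and k = 1 (AR order 1):
  gamma(0) = phi_1 gamma(1) + c_0
  gamma(1) = phi_1 gamma(0) + c_1
Substituting the second into the first: gamma(0) (1 - phi_1^2) = c_0 + phi_1 c_1, so
  gamma(0) = (c_0 + phi_1 c_1) / (1 - phi_1^2) = (1.935704 + (0.678)(0.686)) / (1 - (0.678)^2) = 2.400812 / 0.540316 = 4.443348.
Therefore gamma(0) = 4.4433 (to 4 decimal places).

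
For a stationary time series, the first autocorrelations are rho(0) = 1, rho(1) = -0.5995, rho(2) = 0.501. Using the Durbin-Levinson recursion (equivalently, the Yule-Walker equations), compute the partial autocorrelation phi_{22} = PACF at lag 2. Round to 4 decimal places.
\phi_{22} = 0.2210

The PACF at lag k is phi_{kk}, the last component of the solution
to the Yule-Walker system G_k phi = r_k where
  (G_k)_{ij} = rho(|i - j|), (r_k)_i = rho(i), i,j = 1..k.
Equivalently, Durbin-Levinson gives phi_{kk} iteratively:
  phi_{11} = rho(1)
  phi_{kk} = [rho(k) - sum_{j=1..k-1} phi_{k-1,j} rho(k-j)]
            / [1 - sum_{j=1..k-1} phi_{k-1,j} rho(j)],
  phi_{k,j} = phi_{k-1,j} - phi_{kk} phi_{k-1,k-j},  j = 1..k-1.
Step k = 1:
  phi_11 = rho(1) = -0.5995.
Step k = 2:
  phi_22 = [rho(2) - phi_11 rho(1)] / [1 - phi_11 rho(1)] = [0.501 - (-0.5995)(-0.5995)] / [1 - (-0.5995)(-0.5995)]
         = 0.14159975 / 0.64059975 = 0.221.
Therefore phi_{22} = 0.2210.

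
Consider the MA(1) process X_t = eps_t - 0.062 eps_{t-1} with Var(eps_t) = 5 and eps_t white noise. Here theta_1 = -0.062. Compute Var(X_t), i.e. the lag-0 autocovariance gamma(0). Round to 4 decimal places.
\gamma(0) = 5.0192

For an MA(q) process X_t = eps_t + sum_i theta_i eps_{t-i} with
Var(eps_t) = sigma^2, the variance is
  gamma(0) = sigma^2 * (1 + sum_i theta_i^2).
  sum_i theta_i^2 = (-0.062)^2 = 0.003844.
  gamma(0) = 5 * (1 + 0.003844) = 5 * 1.003844 = 5.01922, which rounds to 5.0192.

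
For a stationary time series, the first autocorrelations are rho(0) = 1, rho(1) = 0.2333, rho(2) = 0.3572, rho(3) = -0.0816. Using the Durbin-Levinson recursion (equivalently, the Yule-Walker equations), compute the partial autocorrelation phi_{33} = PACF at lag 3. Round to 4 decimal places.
\phi_{33} = -0.2509

The PACF at lag k is phi_{kk}, the last component of the solution
to the Yule-Walker system G_k phi = r_k where
  (G_k)_{ij} = rho(|i - j|), (r_k)_i = rho(i), i,j = 1..k.
Equivalently, Durbin-Levinson gives phi_{kk} iteratively:
  phi_{11} = rho(1)
  phi_{kk} = [rho(k) - sum_{j=1..k-1} phi_{k-1,j} rho(k-j)]
            / [1 - sum_{j=1..k-1} phi_{k-1,j} rho(j)],
  phi_{k,j} = phi_{k-1,j} - phi_{kk} phi_{k-1,k-j},  j = 1..k-1.
Step k = 1:
  phi_11 = rho(1) = 0.2333.
Step k = 2:
  phi_22 = [rho(2) - phi_11 rho(1)] / [1 - phi_11 rho(1)] = [0.3572 - (0.2333)(0.2333)] / [1 - (0.2333)(0.2333)]
         = 0.30277111 / 0.94557111 = 0.320199.
  Update: phi_21 = phi_11 - phi_22 phi_11 = 0.2333 - (0.320199)(0.2333) = 0.158598.
Step k = 3:
  phi_33 = [rho(3) - phi_21 rho(2) - phi_22 rho(1)] / [1 - phi_21 rho(1) - phi_22 rho(2)]
    numerator   = -0.0816 - (0.158598)(0.3572) - (0.320199)(0.2333) = -0.21295351
    denominator = 1 - (0.158598)(0.2333) - (0.320199)(0.3572) = 0.84862404
  phi_33 = -0.21295351 / 0.84862404 = -0.2509.
Therefore phi_{33} = -0.2509.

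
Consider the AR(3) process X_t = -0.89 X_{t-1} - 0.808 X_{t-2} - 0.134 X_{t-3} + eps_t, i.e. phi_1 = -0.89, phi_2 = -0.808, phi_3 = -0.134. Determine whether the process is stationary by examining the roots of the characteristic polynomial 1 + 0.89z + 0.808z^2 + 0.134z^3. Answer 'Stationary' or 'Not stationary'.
\text{Stationary}

The AR(p) characteristic polynomial is P(z) = 1 + 0.89z + 0.808z^2 + 0.134z^3.
Stationarity requires all roots to lie outside the unit circle, i.e. |z| > 1 for every root.
Degree 3: look for a simple real root z0 first, then factor out (1 - z/z0) and solve the remaining quadratic.
Testing z0 = -5: P(-5) = 1 + (0.89)(-5) + (0.808)(-5)^2 + (0.134)(-5)^3
  = 1 + (-4.45) + (20.2) + (-16.75) = 0.  So z_0 = -5 is a root, |z_0| = 5.
Divide out the factor (1 + 0.2 z) = (1 - z/z0) (since 1/z0 = -0.2):
  P(z) = (1 + 0.2 z)(1 + (0.69) z + (0.67) z^2)
  [check: z-coef 0.69 - (-0.2) = 0.89; z^2-coef 0.67 - (-0.2)(0.69) = 0.808; z^3-coef -(-0.2)(0.67) = 0.134.]
Remaining roots from the quadratic factor 1 + (0.69) z + (0.67) z^2:
  Set 1 + (0.69) z + (0.67) z^2 = 0, i.e. a z^2 + b z + c = 0 with a = 0.67, b = 0.69, c = 1.
  Discriminant D = b^2 - 4ac = (0.69)^2 - 4*(0.67)*1 = 0.4761 - (2.68) = -2.2039.
  D < 0, so the roots are the complex-conjugate pair z = (-b +/- i sqrt(-D)) / (2a) = -0.5149 +/- 1.1079i.
  For a conjugate pair |z|^2 = z * conj(z) = (product of roots) = c/a = 1/(0.67) = 1.492537, so |z| = sqrt(1.492537) = 1.2217 for both roots.
Moduli of all roots: 5.0000, 1.2217, 1.2217.
All moduli strictly greater than 1? Yes.
Verdict: Stationary.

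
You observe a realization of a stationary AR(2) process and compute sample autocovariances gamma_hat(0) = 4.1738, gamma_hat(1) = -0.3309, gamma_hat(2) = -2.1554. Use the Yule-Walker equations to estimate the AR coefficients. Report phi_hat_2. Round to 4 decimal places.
\hat\phi_{2} = -0.5260

The Yule-Walker equations for an AR(p) process read, in matrix form,
  Gamma_p phi = r_p,   with   (Gamma_p)_{ij} = gamma(|i - j|),
                       (r_p)_i = gamma(i),   i,j = 1..p.
Substitute the sample gammas (Toeplitz matrix and right-hand side of size 2):
  Gamma_p = [[4.1738, -0.3309], [-0.3309, 4.1738]]
  r_p     = [-0.3309, -2.1554]
Written out:
  4.1738 phi_1 - 0.3309 phi_2 = -0.3309
  -0.3309 phi_1 + 4.1738 phi_2 = -2.1554
Solve by Cramer's rule:
  det = gamma(0)^2 - gamma(1)^2 = (4.1738)^2 - (-0.3309)^2 = 17.42060644 - 0.10949481 = 17.31111163
  phi_hat_1 = [gamma(1) gamma(0) - gamma(1) gamma(2)] / det = [(-0.3309)(4.1738) - (-0.3309)(-2.1554)] / 17.31111163 = -2.09433228 / 17.31111163 = -0.121
  phi_hat_2 = [gamma(0) gamma(2) - gamma(1)^2] / det = [(4.1738)(-2.1554) - (-0.3309)^2] / 17.31111163 = -9.10570333 / 17.31111163 = -0.526
So phi_hat = [-0.1210, -0.5260].
Therefore phi_hat_2 = -0.5260.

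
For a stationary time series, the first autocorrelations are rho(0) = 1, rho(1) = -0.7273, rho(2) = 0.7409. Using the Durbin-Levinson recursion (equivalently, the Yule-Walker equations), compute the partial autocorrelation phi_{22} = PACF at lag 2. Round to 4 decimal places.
\phi_{22} = 0.4499

The PACF at lag k is phi_{kk}, the last component of the solution
to the Yule-Walker system G_k phi = r_k where
  (G_k)_{ij} = rho(|i - j|), (r_k)_i = rho(i), i,j = 1..k.
Equivalently, Durbin-Levinson gives phi_{kk} iteratively:
  phi_{11} = rho(1)
  phi_{kk} = [rho(k) - sum_{j=1..k-1} phi_{k-1,j} rho(k-j)]
            / [1 - sum_{j=1..k-1} phi_{k-1,j} rho(j)],
  phi_{k,j} = phi_{k-1,j} - phi_{kk} phi_{k-1,k-j},  j = 1..k-1.
Step k = 1:
  phi_11 = rho(1) = -0.7273.
Step k = 2:
  phi_22 = [rho(2) - phi_11 rho(1)] / [1 - phi_11 rho(1)] = [0.7409 - (-0.7273)(-0.7273)] / [1 - (-0.7273)(-0.7273)]
         = 0.21193471 / 0.47103471 = 0.4499.
Therefore phi_{22} = 0.4499.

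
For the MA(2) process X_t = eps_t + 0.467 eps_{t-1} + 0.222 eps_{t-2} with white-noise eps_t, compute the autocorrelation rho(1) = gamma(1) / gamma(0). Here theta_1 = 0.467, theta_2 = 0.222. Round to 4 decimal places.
\rho(1) = 0.4503

For an MA(q) process with theta_0 = 1, the autocovariance is
  gamma(k) = sigma^2 * sum_{i=0..q-k} theta_i * theta_{i+k},
and rho(k) = gamma(k) / gamma(0). Sigma^2 cancels.
  numerator   = (1)*(0.467) + (0.467)*(0.222) = 0.570674.
  denominator = (1)^2 + (0.467)^2 + (0.222)^2 = 1.267373.
  rho(1) = 0.570674 / 1.267373 = 0.4503.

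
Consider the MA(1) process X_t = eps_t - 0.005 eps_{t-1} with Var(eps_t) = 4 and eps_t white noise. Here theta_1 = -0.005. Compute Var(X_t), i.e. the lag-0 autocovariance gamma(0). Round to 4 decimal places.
\gamma(0) = 4.0001

For an MA(q) process X_t = eps_t + sum_i theta_i eps_{t-i} with
Var(eps_t) = sigma^2, the variance is
  gamma(0) = sigma^2 * (1 + sum_i theta_i^2).
  sum_i theta_i^2 = (-0.005)^2 = 0.000025.
  gamma(0) = 4 * (1 + 0.000025) = 4 * 1.000025 = 4.0001.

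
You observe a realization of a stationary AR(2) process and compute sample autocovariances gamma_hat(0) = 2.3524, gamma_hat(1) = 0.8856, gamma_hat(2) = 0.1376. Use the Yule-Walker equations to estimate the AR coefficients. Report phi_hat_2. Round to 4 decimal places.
\hat\phi_{2} = -0.0970

The Yule-Walker equations for an AR(p) process read, in matrix form,
  Gamma_p phi = r_p,   with   (Gamma_p)_{ij} = gamma(|i - j|),
                       (r_p)_i = gamma(i),   i,j = 1..p.
Substitute the sample gammas (Toeplitz matrix and right-hand side of size 2):
  Gamma_p = [[2.3524, 0.8856], [0.8856, 2.3524]]
  r_p     = [0.8856, 0.1376]
Written out:
  2.3524 phi_1 + 0.8856 phi_2 = 0.8856
  0.8856 phi_1 + 2.3524 phi_2 = 0.1376
Solve by Cramer's rule:
  det = gamma(0)^2 - gamma(1)^2 = (2.3524)^2 - (0.8856)^2 = 5.53378576 - 0.78428736 = 4.7494984
  phi_hat_1 = [gamma(1) gamma(0) - gamma(1) gamma(2)] / det = [(0.8856)(2.3524) - (0.8856)(0.1376)] / 4.7494984 = 1.96142688 / 4.7494984 = 0.413
  phi_hat_2 = [gamma(0) gamma(2) - gamma(1)^2] / det = [(2.3524)(0.1376) - (0.8856)^2] / 4.7494984 = -0.46059712 / 4.7494984 = -0.097
So phi_hat = [0.4130, -0.0970].
Therefore phi_hat_2 = -0.0970.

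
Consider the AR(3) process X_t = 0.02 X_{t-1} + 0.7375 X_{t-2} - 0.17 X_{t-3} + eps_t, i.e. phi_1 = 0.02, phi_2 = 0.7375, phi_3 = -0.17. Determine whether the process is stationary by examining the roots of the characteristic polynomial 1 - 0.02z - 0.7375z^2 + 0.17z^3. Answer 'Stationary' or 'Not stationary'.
\text{Stationary}

The AR(p) characteristic polynomial is P(z) = 1 - 0.02z - 0.7375z^2 + 0.17z^3.
Stationarity requires all roots to lie outside the unit circle, i.e. |z| > 1 for every root.
Degree 3: look for a simple real root z0 first, then factor out (1 - z/z0) and solve the remaining quadratic.
Testing z0 = 4: P(4) = 1 + (-0.02)(4) + (-0.7375)(4)^2 + (0.17)(4)^3
  = 1 + (-0.08) + (-11.8) + (10.88) = 0.  So z_0 = 4 is a root, |z_0| = 4.
Divide out the factor (1 - 0.25 z) = (1 - z/z0) (since 1/z0 = 0.25):
  P(z) = (1 - 0.25 z)(1 + (0.23) z + (-0.68) z^2)
  [check: z-coef 0.23 - (0.25) = -0.02; z^2-coef -0.68 - (0.25)(0.23) = -0.7375; z^3-coef -(0.25)(-0.68) = 0.17.]
Remaining roots from the quadratic factor 1 + (0.23) z + (-0.68) z^2:
  Set 1 + (0.23) z + (-0.68) z^2 = 0, i.e. a z^2 + b z + c = 0 with a = -0.68, b = 0.23, c = 1.
  Discriminant D = b^2 - 4ac = (0.23)^2 - 4*(-0.68)*1 = 0.0529 - (-2.72) = 2.7729.
  D >= 0, so the roots are real: z = (-b +/- sqrt(D)) / (2a) = (-0.23 +/- 1.665203) / (-1.36).
    z_1 = (-0.23 + 1.665203) / (-1.36) = -1.0553,   |z_1| = 1.0553.
    z_2 = (-0.23 - 1.665203) / (-1.36) = 1.3935,   |z_2| = 1.3935.
Moduli of all roots: 4.0000, 1.0553, 1.3935.
All moduli strictly greater than 1? Yes.
Verdict: Stationary.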